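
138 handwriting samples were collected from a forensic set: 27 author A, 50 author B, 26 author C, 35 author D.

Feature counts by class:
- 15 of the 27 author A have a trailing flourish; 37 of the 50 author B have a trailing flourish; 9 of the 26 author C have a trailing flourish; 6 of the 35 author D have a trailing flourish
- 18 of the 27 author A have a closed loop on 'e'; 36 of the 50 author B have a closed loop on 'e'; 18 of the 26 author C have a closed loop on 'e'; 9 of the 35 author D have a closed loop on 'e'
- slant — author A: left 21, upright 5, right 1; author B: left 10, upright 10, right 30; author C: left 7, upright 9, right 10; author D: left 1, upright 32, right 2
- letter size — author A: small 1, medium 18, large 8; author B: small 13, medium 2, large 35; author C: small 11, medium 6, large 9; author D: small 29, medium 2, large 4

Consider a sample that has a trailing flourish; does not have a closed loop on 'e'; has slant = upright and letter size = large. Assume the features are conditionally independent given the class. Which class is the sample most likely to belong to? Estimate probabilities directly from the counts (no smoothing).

author A: (27/138) × (15/27) × (9/27) × (5/27) × (8/27) ≈ 0.00198803
author B: (50/138) × (37/50) × (14/50) × (10/50) × (35/50) ≈ 0.0105101
author C: (26/138) × (9/26) × (8/26) × (9/26) × (9/26) ≈ 0.00240446
author D: (35/138) × (6/35) × (26/35) × (32/35) × (4/35) ≈ 0.00337483
Highest score → author B.

author B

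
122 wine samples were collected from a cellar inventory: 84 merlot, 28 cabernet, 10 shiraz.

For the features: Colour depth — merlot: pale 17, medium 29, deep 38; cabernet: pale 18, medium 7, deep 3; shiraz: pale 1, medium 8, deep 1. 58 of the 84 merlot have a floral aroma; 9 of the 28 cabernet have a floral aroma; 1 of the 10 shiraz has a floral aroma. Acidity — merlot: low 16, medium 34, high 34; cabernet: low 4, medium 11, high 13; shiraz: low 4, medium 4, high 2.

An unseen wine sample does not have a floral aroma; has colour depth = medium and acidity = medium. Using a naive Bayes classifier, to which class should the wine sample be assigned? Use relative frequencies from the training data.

merlot

merlot: (84/122) × (29/84) × (26/84) × (34/84) ≈ 0.0297805
cabernet: (28/122) × (7/28) × (19/28) × (11/28) ≈ 0.0152957
shiraz: (10/122) × (8/10) × (9/10) × (4/10) ≈ 0.0236066
Highest score → merlot.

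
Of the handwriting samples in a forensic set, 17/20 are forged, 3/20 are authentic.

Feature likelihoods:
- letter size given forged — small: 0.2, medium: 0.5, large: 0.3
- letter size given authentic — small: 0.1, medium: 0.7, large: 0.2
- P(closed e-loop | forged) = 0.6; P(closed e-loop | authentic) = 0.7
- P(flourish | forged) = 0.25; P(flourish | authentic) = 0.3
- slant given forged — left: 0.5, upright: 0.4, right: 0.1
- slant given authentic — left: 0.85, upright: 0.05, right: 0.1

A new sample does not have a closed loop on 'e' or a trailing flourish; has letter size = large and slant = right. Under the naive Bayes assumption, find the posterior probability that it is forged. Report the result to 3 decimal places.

0.924

forged: 0.85 × 0.3 × (1−0.6) × (1−0.25) × 0.1 = 0.00765
authentic: 0.15 × 0.2 × (1−0.7) × (1−0.3) × 0.1 = 0.00063
P(forged | x) = 0.00765 / 0.00828 ≈ 0.924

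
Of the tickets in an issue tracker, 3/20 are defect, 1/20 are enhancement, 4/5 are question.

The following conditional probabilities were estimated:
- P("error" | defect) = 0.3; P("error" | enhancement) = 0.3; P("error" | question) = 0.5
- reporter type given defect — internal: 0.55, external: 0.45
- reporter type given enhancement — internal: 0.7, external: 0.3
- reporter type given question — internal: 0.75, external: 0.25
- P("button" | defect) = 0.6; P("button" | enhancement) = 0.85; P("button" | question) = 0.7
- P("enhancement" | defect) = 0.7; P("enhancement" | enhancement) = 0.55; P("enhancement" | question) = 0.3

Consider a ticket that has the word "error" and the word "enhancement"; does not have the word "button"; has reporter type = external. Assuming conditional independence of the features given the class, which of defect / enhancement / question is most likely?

question

defect: 0.15 × 0.3 × 0.45 × (1−0.6) × 0.7 = 0.00567
enhancement: 0.05 × 0.3 × 0.3 × (1−0.85) × 0.55 = 0.00037125
question: 0.8 × 0.5 × 0.25 × (1−0.7) × 0.3 = 0.009
Highest score → question.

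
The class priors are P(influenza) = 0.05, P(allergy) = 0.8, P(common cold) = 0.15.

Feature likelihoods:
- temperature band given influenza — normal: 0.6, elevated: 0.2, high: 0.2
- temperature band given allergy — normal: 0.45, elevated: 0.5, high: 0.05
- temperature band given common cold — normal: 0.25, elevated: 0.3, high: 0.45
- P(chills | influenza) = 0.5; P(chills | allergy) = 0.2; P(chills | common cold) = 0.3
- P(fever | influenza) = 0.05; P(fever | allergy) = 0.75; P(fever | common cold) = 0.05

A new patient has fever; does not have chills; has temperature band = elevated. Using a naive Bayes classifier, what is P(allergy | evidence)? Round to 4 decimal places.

influenza: 0.05 × 0.2 × (1−0.5) × 0.05 = 0.00025
allergy: 0.8 × 0.5 × (1−0.2) × 0.75 = 0.24
common cold: 0.15 × 0.3 × (1−0.3) × 0.05 = 0.001575
P(allergy | x) = 0.24 / 0.241825 ≈ 0.9925

0.9925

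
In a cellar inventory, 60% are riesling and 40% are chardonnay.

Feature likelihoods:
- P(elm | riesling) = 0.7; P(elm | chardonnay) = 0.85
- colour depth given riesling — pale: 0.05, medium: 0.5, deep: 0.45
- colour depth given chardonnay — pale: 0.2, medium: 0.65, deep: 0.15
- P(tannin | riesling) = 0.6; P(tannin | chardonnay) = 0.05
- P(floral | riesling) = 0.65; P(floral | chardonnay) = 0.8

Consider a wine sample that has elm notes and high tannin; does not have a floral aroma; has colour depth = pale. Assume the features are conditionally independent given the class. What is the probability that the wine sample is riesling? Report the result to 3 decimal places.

0.866

riesling: 0.6 × 0.7 × 0.05 × 0.6 × (1−0.65) = 0.00441
chardonnay: 0.4 × 0.85 × 0.2 × 0.05 × (1−0.8) = 0.00068
P(riesling | x) = 0.00441 / 0.00509 ≈ 0.866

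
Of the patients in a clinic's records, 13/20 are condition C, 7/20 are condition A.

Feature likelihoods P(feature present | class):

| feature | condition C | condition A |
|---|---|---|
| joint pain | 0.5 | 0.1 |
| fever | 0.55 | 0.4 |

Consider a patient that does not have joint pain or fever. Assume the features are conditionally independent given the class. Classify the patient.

condition C: 0.65 × (1−0.5) × (1−0.55) = 0.14625
condition A: 0.35 × (1−0.1) × (1−0.4) = 0.189
Highest score → condition A.

condition A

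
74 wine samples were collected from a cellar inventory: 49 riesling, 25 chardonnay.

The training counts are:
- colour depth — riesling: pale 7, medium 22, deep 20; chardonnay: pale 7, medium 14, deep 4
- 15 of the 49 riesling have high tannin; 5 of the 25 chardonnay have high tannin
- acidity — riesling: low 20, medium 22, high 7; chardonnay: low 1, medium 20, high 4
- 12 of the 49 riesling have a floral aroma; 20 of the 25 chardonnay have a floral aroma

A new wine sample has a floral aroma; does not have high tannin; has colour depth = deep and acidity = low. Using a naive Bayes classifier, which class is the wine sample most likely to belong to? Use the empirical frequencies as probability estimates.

riesling: (49/74) × (20/49) × (34/49) × (20/49) × (12/49) ≈ 0.0187456
chardonnay: (25/74) × (4/25) × (20/25) × (1/25) × (20/25) ≈ 0.00138378
Highest score → riesling.

riesling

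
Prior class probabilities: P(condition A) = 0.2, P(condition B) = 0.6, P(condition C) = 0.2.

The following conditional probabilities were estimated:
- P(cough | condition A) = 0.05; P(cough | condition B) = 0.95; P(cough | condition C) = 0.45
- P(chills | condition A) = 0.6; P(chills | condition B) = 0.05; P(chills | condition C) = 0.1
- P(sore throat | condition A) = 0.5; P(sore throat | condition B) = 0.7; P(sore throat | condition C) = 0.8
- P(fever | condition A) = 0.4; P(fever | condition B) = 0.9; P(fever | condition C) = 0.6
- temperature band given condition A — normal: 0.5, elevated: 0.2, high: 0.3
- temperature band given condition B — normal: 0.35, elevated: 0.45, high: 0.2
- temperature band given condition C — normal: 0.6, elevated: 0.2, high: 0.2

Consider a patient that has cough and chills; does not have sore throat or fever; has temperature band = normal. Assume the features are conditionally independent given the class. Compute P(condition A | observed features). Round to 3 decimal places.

0.552

condition A: 0.2 × 0.05 × 0.6 × (1−0.5) × (1−0.4) × 0.5 = 0.0009
condition B: 0.6 × 0.95 × 0.05 × (1−0.7) × (1−0.9) × 0.35 = 0.00029925
condition C: 0.2 × 0.45 × 0.1 × (1−0.8) × (1−0.6) × 0.6 = 0.000432
P(condition A | x) = 0.0009 / 0.00163125 ≈ 0.552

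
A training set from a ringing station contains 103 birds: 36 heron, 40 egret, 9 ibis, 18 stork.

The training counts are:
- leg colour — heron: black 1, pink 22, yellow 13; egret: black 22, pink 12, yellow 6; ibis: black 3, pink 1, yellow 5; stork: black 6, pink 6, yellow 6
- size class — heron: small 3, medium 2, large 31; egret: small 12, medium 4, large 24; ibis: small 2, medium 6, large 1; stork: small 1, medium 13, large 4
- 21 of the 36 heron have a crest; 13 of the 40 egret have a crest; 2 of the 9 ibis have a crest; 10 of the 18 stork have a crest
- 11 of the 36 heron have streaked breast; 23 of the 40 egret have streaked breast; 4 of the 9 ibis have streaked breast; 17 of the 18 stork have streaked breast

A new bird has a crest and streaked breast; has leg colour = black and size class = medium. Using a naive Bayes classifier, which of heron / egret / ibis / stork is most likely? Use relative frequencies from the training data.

stork

heron: (36/103) × (1/36) × (2/36) × (21/36) × (11/36) ≈ 0.0000961385
egret: (40/103) × (22/40) × (4/40) × (13/40) × (23/40) ≈ 0.0039915
ibis: (9/103) × (3/9) × (6/9) × (2/9) × (4/9) ≈ 0.00191778
stork: (18/103) × (6/18) × (13/18) × (10/18) × (17/18) ≈ 0.0220744
Highest score → stork.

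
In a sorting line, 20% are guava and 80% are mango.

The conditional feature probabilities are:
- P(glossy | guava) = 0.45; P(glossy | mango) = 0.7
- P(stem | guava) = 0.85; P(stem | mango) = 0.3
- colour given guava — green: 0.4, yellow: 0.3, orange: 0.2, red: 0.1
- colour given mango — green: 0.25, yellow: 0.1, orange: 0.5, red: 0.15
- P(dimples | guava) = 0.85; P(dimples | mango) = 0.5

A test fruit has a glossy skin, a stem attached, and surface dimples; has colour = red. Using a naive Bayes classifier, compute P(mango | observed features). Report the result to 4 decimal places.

guava: 0.2 × 0.45 × 0.85 × 0.1 × 0.85 = 0.0065025
mango: 0.8 × 0.7 × 0.3 × 0.15 × 0.5 = 0.0126
P(mango | x) = 0.0126 / 0.0191025 ≈ 0.6596

0.6596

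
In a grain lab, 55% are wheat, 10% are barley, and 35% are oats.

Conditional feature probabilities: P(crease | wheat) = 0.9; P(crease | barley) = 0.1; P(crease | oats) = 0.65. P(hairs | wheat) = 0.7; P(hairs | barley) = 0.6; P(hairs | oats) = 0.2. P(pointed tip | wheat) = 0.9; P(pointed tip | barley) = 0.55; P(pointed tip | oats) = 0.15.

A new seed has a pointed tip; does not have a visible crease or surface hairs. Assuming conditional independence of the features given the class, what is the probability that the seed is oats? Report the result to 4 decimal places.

0.2979

wheat: 0.55 × (1−0.9) × (1−0.7) × 0.9 = 0.01485
barley: 0.1 × (1−0.1) × (1−0.6) × 0.55 = 0.0198
oats: 0.35 × (1−0.65) × (1−0.2) × 0.15 = 0.0147
P(oats | x) = 0.0147 / 0.04935 ≈ 0.2979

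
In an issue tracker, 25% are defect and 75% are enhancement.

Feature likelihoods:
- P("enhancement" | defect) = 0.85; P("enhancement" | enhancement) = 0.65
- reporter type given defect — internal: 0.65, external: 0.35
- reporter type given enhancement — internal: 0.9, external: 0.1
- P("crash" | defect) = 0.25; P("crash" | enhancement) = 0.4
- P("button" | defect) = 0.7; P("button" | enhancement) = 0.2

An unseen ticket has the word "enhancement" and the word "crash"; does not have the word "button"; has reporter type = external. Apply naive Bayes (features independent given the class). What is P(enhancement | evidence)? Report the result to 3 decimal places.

defect: 0.25 × 0.85 × 0.35 × 0.25 × (1−0.7) = 0.005578125
enhancement: 0.75 × 0.65 × 0.1 × 0.4 × (1−0.2) = 0.0156
P(enhancement | x) = 0.0156 / 0.021178125 ≈ 0.737

0.737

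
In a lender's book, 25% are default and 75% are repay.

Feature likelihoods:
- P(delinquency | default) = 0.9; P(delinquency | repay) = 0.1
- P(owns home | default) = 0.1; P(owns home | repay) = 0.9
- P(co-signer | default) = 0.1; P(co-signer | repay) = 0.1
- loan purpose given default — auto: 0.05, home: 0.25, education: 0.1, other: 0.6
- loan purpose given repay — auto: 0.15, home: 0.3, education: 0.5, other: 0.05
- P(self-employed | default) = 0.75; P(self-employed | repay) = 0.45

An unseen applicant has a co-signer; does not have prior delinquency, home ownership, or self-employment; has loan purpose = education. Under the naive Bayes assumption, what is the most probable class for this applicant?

default: 0.25 × (1−0.9) × (1−0.1) × 0.1 × 0.1 × (1−0.75) = 0.00005625
repay: 0.75 × (1−0.1) × (1−0.9) × 0.1 × 0.5 × (1−0.45) = 0.00185625
Highest score → repay.

repay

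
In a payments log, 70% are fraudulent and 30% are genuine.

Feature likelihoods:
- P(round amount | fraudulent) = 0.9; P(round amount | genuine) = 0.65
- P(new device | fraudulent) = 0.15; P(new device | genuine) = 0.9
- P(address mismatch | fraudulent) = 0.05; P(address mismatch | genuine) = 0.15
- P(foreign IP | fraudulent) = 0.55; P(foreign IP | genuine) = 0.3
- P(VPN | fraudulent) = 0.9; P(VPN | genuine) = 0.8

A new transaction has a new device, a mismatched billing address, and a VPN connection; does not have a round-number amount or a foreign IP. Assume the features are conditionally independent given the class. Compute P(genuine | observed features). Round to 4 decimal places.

fraudulent: 0.7 × (1−0.9) × 0.15 × 0.05 × (1−0.55) × 0.9 = 0.000212625
genuine: 0.3 × (1−0.65) × 0.9 × 0.15 × (1−0.3) × 0.8 = 0.007938
P(genuine | x) = 0.007938 / 0.008150625 ≈ 0.9739

0.9739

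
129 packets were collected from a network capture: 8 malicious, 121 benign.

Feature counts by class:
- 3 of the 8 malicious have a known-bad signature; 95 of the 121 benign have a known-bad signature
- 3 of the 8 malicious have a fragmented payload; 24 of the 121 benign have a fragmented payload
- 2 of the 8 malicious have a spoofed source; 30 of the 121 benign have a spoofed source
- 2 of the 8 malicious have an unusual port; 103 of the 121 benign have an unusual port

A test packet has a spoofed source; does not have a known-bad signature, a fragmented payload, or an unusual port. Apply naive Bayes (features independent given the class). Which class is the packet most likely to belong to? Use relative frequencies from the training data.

malicious: (8/129) × (5/8) × (5/8) × (2/8) × (6/8) ≈ 0.00454215
benign: (121/129) × (26/121) × (97/121) × (30/121) × (18/121) ≈ 0.00595927
Highest score → benign.

benign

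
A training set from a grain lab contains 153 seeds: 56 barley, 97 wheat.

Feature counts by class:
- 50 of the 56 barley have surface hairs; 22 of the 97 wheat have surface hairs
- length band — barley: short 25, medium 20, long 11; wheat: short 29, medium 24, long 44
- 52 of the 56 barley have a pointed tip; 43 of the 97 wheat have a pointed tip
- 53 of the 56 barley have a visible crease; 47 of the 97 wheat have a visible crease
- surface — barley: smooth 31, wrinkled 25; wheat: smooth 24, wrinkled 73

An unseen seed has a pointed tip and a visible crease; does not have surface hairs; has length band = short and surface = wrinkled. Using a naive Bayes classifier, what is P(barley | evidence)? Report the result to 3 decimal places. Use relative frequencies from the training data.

0.225

barley: (56/153) × (6/56) × (25/56) × (52/56) × (53/56) × (25/56) ≈ 0.00686858
wheat: (97/153) × (75/97) × (29/97) × (43/97) × (47/97) × (73/97) ≈ 0.0236903
P(barley | x) = 0.00686858 / 0.03055888 ≈ 0.225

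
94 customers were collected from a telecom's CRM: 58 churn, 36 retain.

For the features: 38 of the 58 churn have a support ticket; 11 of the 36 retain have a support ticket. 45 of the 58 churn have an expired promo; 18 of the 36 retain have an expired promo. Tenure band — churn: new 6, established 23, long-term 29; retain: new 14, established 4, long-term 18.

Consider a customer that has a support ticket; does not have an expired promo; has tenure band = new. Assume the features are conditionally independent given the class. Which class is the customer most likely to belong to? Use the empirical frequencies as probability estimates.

churn: (58/94) × (38/58) × (13/58) × (6/58) ≈ 0.00937334
retain: (36/94) × (11/36) × (18/36) × (14/36) ≈ 0.0227541
Highest score → retain.

retain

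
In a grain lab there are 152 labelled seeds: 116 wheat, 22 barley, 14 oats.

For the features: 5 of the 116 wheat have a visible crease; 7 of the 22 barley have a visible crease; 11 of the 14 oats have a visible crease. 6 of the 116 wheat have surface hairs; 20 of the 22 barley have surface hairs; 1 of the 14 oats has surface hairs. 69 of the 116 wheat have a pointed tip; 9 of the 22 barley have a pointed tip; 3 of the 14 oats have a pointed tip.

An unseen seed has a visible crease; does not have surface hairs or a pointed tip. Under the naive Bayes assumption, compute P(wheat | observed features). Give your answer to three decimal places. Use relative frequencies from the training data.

wheat: (116/152) × (5/116) × (110/116) × (47/116) ≈ 0.0126387
barley: (22/152) × (7/22) × (2/22) × (13/22) ≈ 0.0024739
oats: (14/152) × (11/14) × (13/14) × (11/14) ≈ 0.0527994
P(wheat | x) = 0.0126387 / 0.067912 ≈ 0.186

0.186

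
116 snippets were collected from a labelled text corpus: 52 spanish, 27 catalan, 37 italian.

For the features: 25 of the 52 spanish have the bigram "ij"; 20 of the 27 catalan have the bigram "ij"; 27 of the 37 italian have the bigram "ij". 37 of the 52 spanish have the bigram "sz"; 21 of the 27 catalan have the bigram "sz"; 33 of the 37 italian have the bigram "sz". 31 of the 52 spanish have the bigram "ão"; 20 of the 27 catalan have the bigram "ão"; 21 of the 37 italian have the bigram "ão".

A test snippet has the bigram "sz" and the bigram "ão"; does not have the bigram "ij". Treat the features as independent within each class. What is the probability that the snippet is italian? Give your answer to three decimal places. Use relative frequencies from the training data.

0.246

spanish: (52/116) × (27/52) × (37/52) × (31/52) ≈ 0.098733
catalan: (27/116) × (7/27) × (21/27) × (20/27) ≈ 0.0347666
italian: (37/116) × (10/37) × (33/37) × (21/37) ≈ 0.0436387
P(italian | x) = 0.0436387 / 0.1771383 ≈ 0.246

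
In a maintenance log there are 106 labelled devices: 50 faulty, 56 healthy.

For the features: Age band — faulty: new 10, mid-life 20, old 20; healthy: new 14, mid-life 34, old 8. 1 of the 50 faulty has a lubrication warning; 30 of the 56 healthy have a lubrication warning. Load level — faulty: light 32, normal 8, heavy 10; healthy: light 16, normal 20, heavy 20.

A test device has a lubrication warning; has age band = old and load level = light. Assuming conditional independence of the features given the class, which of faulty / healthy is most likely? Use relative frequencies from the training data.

faulty: (50/106) × (20/50) × (1/50) × (32/50) ≈ 0.00241509
healthy: (56/106) × (8/56) × (30/56) × (16/56) ≈ 0.0115518
Highest score → healthy.

healthy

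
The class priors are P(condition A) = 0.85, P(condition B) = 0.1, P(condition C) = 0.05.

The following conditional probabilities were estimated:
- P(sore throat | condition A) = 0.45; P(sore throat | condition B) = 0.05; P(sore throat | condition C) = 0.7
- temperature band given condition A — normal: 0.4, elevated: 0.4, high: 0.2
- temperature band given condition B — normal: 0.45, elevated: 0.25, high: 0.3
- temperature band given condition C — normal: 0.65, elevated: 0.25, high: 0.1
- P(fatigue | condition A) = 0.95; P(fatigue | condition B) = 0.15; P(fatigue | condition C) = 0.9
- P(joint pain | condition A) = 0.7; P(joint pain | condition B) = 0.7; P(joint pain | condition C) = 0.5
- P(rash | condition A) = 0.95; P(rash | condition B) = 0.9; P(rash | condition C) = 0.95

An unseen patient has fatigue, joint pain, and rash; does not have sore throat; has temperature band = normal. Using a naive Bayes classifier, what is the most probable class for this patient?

condition A: 0.85 × (1−0.45) × 0.4 × 0.95 × 0.7 × 0.95 = 0.11813725
condition B: 0.1 × (1−0.05) × 0.45 × 0.15 × 0.7 × 0.9 = 0.004039875
condition C: 0.05 × (1−0.7) × 0.65 × 0.9 × 0.5 × 0.95 = 0.004168125
Highest score → condition A.

condition A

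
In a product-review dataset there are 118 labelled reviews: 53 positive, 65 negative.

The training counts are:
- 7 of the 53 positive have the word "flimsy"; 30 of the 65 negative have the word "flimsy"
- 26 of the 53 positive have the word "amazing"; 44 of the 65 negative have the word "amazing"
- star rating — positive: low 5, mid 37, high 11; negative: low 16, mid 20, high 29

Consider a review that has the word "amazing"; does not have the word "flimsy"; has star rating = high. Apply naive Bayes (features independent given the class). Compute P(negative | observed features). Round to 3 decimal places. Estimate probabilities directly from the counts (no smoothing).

positive: (53/118) × (46/53) × (26/53) × (11/53) ≈ 0.0396908
negative: (65/118) × (35/65) × (44/65) × (29/65) ≈ 0.0895798
P(negative | x) = 0.0895798 / 0.1292706 ≈ 0.693

0.693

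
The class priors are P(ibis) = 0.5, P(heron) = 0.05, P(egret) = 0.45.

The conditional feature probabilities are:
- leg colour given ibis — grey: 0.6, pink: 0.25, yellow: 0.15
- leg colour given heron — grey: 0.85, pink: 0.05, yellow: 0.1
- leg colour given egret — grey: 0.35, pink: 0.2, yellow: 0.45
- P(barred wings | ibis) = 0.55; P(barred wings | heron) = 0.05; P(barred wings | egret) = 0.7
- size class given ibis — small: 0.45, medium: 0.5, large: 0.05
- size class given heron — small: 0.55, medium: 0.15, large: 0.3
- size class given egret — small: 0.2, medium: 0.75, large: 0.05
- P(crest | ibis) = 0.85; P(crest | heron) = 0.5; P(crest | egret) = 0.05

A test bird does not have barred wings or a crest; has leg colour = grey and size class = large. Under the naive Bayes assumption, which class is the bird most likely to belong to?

ibis: 0.5 × 0.6 × (1−0.55) × 0.05 × (1−0.85) = 0.0010125
heron: 0.05 × 0.85 × (1−0.05) × 0.3 × (1−0.5) = 0.00605625
egret: 0.45 × 0.35 × (1−0.7) × 0.05 × (1−0.05) = 0.002244375
Highest score → heron.

heron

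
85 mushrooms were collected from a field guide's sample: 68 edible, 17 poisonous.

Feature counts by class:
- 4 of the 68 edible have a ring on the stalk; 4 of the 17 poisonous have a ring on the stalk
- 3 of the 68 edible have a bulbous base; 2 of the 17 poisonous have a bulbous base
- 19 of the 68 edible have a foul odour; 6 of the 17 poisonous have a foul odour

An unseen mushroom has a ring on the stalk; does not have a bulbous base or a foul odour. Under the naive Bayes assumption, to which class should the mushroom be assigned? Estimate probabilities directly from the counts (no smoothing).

edible

edible: (68/85) × (4/68) × (65/68) × (49/68) ≈ 0.032414
poisonous: (17/85) × (4/17) × (15/17) × (11/17) ≈ 0.0268675
Highest score → edible.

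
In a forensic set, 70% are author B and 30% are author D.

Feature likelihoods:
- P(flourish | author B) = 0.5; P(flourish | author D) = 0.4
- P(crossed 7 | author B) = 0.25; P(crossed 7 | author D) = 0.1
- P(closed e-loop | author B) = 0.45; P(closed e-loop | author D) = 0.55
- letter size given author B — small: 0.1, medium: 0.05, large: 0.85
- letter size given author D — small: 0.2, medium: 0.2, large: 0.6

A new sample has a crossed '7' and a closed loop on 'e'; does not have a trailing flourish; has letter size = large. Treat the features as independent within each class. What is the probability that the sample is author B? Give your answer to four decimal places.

0.8493

author B: 0.7 × (1−0.5) × 0.25 × 0.45 × 0.85 = 0.03346875
author D: 0.3 × (1−0.4) × 0.1 × 0.55 × 0.6 = 0.00594
P(author B | x) = 0.03346875 / 0.03940875 ≈ 0.8493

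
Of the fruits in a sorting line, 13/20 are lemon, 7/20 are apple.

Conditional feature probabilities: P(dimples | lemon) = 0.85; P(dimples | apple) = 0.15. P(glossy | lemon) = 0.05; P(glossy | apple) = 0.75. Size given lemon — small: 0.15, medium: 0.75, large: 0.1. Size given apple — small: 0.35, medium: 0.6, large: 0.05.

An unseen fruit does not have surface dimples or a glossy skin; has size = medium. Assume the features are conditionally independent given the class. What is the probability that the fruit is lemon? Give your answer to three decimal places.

0.609

lemon: 0.65 × (1−0.85) × (1−0.05) × 0.75 = 0.06946875
apple: 0.35 × (1−0.15) × (1−0.75) × 0.6 = 0.044625
P(lemon | x) = 0.06946875 / 0.11409375 ≈ 0.609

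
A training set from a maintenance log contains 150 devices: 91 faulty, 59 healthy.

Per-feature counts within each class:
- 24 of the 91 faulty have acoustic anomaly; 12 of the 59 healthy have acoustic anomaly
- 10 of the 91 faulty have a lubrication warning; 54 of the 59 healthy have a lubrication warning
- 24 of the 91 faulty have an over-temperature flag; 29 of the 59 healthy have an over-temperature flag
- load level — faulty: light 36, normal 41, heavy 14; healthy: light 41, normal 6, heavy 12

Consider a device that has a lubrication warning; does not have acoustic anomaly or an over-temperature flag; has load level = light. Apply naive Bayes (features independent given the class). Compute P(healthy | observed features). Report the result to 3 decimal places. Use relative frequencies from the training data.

faulty: (91/150) × (67/91) × (10/91) × (67/91) × (36/91) ≈ 0.0142967
healthy: (59/150) × (47/59) × (54/59) × (30/59) × (41/59) ≈ 0.101333
P(healthy | x) = 0.101333 / 0.1156297 ≈ 0.876

0.876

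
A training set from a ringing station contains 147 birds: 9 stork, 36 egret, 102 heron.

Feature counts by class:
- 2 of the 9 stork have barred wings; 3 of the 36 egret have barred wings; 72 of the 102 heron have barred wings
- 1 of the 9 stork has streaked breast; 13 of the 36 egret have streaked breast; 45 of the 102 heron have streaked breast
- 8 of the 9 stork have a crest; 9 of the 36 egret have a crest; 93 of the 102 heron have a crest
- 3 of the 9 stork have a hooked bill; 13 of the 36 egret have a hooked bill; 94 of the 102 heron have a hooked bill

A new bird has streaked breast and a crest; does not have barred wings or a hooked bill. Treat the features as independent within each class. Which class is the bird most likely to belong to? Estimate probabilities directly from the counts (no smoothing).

egret

stork: (9/147) × (7/9) × (1/9) × (8/9) × (6/9) ≈ 0.00313541
egret: (36/147) × (33/36) × (13/36) × (9/36) × (23/36) ≈ 0.012948
heron: (102/147) × (30/102) × (45/102) × (93/102) × (8/102) ≈ 0.00643856
Highest score → egret.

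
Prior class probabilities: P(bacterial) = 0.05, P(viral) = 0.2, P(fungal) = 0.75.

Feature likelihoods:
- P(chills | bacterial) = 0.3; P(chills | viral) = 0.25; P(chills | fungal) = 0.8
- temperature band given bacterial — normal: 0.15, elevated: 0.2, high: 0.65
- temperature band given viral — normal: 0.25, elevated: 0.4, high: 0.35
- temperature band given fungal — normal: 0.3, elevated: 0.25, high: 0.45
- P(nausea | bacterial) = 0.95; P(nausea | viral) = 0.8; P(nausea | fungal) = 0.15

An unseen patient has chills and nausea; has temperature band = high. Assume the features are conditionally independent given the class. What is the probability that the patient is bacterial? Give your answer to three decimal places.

bacterial: 0.05 × 0.3 × 0.65 × 0.95 = 0.0092625
viral: 0.2 × 0.25 × 0.35 × 0.8 = 0.014
fungal: 0.75 × 0.8 × 0.45 × 0.15 = 0.0405
P(bacterial | x) = 0.0092625 / 0.0637625 ≈ 0.145

0.145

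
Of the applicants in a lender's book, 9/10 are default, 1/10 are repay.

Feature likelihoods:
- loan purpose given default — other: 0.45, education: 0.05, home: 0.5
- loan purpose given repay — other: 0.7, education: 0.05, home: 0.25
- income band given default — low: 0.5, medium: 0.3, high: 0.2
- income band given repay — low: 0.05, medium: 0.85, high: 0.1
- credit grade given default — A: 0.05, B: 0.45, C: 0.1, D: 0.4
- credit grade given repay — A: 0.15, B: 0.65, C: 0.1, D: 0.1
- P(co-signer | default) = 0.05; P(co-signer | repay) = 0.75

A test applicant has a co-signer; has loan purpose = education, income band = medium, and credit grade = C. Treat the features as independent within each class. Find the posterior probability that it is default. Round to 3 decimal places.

0.175

default: 0.9 × 0.05 × 0.3 × 0.1 × 0.05 = 0.0000675
repay: 0.1 × 0.05 × 0.85 × 0.1 × 0.75 = 0.00031875
P(default | x) = 0.0000675 / 0.00038625 ≈ 0.175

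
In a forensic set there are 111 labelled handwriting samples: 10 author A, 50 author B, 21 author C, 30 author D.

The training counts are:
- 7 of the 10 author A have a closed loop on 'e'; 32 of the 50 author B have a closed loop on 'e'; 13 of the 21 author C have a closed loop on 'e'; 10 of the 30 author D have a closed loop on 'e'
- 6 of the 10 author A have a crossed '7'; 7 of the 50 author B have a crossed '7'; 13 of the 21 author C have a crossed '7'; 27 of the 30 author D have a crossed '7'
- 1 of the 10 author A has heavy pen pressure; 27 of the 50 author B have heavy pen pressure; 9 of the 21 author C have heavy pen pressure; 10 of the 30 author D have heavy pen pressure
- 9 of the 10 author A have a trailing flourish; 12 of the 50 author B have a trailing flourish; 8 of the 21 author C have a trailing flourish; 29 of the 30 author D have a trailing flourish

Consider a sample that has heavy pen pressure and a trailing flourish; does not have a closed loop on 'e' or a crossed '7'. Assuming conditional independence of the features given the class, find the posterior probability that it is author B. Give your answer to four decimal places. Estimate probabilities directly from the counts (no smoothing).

0.6161

author A: (10/111) × (3/10) × (4/10) × (1/10) × (9/10) ≈ 0.000972973
author B: (50/111) × (18/50) × (43/50) × (27/50) × (12/50) ≈ 0.0180739
author C: (21/111) × (8/21) × (8/21) × (9/21) × (8/21) ≈ 0.00448262
author D: (30/111) × (20/30) × (3/30) × (10/30) × (29/30) ≈ 0.00580581
P(author B | x) = 0.0180739 / 0.029335303 ≈ 0.6161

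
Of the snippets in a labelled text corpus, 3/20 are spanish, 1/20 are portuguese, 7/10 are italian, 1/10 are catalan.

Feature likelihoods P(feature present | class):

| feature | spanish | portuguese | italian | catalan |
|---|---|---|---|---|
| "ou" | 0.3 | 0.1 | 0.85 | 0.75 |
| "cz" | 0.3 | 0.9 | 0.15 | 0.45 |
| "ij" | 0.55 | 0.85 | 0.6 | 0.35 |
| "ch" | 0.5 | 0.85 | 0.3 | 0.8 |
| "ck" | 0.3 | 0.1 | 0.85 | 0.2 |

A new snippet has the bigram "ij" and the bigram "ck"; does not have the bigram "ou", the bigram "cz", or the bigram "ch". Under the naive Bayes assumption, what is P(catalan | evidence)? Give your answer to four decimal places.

0.0050

spanish: 0.15 × (1−0.3) × (1−0.3) × 0.55 × (1−0.5) × 0.3 = 0.00606375
portuguese: 0.05 × (1−0.1) × (1−0.9) × 0.85 × (1−0.85) × 0.1 = 0.000057375
italian: 0.7 × (1−0.85) × (1−0.15) × 0.6 × (1−0.3) × 0.85 = 0.03186225
catalan: 0.1 × (1−0.75) × (1−0.45) × 0.35 × (1−0.8) × 0.2 = 0.0001925
P(catalan | x) = 0.0001925 / 0.038175875 ≈ 0.0050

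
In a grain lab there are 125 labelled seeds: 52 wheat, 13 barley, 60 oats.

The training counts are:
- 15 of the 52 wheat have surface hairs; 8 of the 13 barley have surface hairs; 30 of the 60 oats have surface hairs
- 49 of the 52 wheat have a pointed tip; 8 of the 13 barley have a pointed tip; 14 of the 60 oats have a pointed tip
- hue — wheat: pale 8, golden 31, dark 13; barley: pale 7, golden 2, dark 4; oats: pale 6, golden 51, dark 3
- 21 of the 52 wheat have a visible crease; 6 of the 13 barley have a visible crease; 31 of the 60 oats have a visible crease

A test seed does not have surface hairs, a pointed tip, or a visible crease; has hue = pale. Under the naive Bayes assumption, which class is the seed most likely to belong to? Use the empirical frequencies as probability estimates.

wheat: (52/125) × (37/52) × (3/52) × (8/52) × (31/52) ≈ 0.00156623
barley: (13/125) × (5/13) × (5/13) × (7/13) × (7/13) ≈ 0.00446063
oats: (60/125) × (30/60) × (46/60) × (6/60) × (29/60) ≈ 0.00889333
Highest score → oats.

oats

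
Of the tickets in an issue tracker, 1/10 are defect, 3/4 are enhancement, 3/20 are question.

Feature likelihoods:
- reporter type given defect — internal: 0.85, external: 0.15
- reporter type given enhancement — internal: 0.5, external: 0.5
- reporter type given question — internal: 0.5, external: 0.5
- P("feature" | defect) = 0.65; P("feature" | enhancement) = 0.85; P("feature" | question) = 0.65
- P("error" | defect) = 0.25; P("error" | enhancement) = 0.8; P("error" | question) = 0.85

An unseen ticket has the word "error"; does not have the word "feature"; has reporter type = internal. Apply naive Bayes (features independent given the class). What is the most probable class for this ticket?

defect: 0.1 × 0.85 × (1−0.65) × 0.25 = 0.0074375
enhancement: 0.75 × 0.5 × (1−0.85) × 0.8 = 0.045
question: 0.15 × 0.5 × (1−0.65) × 0.85 = 0.0223125
Highest score → enhancement.

enhancement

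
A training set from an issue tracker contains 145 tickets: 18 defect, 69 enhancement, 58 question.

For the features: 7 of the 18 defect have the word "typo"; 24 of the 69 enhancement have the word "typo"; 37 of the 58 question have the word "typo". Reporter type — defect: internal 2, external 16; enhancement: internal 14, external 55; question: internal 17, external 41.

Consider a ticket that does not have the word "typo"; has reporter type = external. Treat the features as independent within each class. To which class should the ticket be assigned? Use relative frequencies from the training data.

enhancement

defect: (18/145) × (11/18) × (16/18) ≈ 0.067433
enhancement: (69/145) × (45/69) × (55/69) ≈ 0.247376
question: (58/145) × (21/58) × (41/58) ≈ 0.102378
Highest score → enhancement.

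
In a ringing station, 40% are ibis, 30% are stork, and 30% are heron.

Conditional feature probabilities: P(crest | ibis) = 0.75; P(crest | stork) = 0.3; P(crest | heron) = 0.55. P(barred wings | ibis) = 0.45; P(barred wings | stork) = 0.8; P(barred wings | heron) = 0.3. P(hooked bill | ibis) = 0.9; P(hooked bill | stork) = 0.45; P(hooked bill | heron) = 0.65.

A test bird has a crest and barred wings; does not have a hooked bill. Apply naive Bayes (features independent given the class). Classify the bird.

ibis: 0.4 × 0.75 × 0.45 × (1−0.9) = 0.0135
stork: 0.3 × 0.3 × 0.8 × (1−0.45) = 0.0396
heron: 0.3 × 0.55 × 0.3 × (1−0.65) = 0.017325
Highest score → stork.

stork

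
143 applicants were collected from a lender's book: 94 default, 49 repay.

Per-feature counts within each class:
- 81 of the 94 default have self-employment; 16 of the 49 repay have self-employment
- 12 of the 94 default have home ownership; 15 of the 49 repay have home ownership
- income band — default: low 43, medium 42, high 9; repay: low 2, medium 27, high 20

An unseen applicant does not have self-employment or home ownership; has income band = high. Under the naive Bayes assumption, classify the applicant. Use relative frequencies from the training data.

repay

default: (94/143) × (13/94) × (82/94) × (9/94) ≈ 0.00759291
repay: (49/143) × (33/49) × (34/49) × (20/49) ≈ 0.0653574
Highest score → repay.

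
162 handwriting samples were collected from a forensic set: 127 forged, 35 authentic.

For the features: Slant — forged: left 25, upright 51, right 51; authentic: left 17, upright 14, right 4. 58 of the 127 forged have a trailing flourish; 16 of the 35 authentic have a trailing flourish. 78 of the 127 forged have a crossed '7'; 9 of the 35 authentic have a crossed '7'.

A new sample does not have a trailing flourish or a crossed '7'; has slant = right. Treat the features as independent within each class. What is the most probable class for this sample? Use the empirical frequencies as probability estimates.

forged

forged: (127/162) × (51/127) × (69/127) × (49/127) ≈ 0.0659922
authentic: (35/162) × (4/35) × (19/35) × (26/35) ≈ 0.00995717
Highest score → forged.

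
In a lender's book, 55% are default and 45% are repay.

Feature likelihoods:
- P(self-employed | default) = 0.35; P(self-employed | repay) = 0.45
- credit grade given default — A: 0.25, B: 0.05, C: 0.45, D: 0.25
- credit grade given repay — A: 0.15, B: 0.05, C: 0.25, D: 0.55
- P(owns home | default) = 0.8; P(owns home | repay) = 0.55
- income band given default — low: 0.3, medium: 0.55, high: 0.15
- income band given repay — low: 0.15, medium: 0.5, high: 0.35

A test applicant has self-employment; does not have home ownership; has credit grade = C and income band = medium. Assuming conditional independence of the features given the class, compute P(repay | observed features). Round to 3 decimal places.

0.545

default: 0.55 × 0.35 × 0.45 × (1−0.8) × 0.55 = 0.00952875
repay: 0.45 × 0.45 × 0.25 × (1−0.55) × 0.5 = 0.011390625
P(repay | x) = 0.011390625 / 0.020919375 ≈ 0.545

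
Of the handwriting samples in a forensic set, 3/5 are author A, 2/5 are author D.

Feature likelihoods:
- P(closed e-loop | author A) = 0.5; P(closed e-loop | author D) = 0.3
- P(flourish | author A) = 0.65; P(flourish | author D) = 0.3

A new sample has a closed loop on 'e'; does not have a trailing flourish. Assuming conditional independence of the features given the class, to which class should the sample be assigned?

author A: 0.6 × 0.5 × (1−0.65) = 0.105
author D: 0.4 × 0.3 × (1−0.3) = 0.084
Highest score → author A.

author A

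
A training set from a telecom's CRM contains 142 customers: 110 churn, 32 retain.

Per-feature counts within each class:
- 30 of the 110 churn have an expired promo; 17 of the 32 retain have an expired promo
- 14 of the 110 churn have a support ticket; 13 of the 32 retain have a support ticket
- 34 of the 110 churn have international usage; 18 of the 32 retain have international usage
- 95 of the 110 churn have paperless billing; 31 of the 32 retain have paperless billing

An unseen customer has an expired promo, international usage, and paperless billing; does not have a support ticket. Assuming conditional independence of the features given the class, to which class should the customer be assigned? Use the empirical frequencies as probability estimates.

churn: (110/142) × (30/110) × (96/110) × (34/110) × (95/110) ≈ 0.0492185
retain: (32/142) × (17/32) × (19/32) × (18/32) × (31/32) ≈ 0.0387345
Highest score → churn.

churn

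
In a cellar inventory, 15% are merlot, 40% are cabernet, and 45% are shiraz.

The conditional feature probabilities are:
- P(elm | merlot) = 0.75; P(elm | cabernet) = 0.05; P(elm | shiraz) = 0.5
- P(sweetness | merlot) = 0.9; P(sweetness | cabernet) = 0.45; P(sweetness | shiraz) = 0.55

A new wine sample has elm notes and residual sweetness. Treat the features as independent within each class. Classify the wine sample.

merlot: 0.15 × 0.75 × 0.9 = 0.10125
cabernet: 0.4 × 0.05 × 0.45 = 0.009
shiraz: 0.45 × 0.5 × 0.55 = 0.12375
Highest score → shiraz.

shiraz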